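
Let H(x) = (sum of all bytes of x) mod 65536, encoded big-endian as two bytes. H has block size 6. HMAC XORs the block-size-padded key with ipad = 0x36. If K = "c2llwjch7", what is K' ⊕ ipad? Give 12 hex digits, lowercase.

356636363636

Key "c2llwjch7" = 63 32 6c 6c 77 6a 63 68 37 is 9 bytes > B = 6, so hash it first: H(key) = 03 50, then zero-pad to 6 bytes: K' = 03 50 00 00 00 00.
XOR each byte with 0x36: 03⊕36=35, 50⊕36=66, 00⊕36=36, 00⊕36=36, 00⊕36=36, 00⊕36=36.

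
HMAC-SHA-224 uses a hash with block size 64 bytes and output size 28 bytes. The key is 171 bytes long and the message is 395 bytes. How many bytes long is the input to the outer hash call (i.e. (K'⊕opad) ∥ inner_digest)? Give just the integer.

92

Key is 171 > 64 bytes, so it is hashed to 28 bytes then zero-padded to 64: |K'| = 64.
Outer input = (K'⊕opad) ∥ H(inner) → 64 + 28 = 92 bytes.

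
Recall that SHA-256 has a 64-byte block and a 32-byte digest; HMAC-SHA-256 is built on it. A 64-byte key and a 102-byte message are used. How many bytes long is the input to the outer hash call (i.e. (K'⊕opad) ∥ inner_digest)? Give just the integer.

Key is 64 ≤ 64 bytes, zero-padded: |K'| = 64.
Outer input = (K'⊕opad) ∥ H(inner) → 64 + 32 = 96 bytes.

96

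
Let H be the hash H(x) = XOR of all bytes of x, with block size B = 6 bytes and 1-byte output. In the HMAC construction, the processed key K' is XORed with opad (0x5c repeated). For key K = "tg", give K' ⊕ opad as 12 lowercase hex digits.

Key "tg" = 74 67 is 2 bytes ≤ B = 6; zero-pad to 6 bytes: K' = 74 67 00 00 00 00.
XOR each byte with 0x5c: 74⊕5c=28, 67⊕5c=3b, 00⊕5c=5c, 00⊕5c=5c, 00⊕5c=5c, 00⊕5c=5c.

283b5c5c5c5c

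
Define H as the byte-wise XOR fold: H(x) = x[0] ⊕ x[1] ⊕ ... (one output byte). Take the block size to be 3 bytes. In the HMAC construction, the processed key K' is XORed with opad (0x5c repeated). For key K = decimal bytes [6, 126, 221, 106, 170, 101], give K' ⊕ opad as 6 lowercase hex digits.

Key decimal bytes [6, 126, 221, 106, 170, 101] = 06 7e dd 6a aa 65 is 6 bytes > B = 3, so hash it first: H(key) = 00, then zero-pad to 3 bytes: K' = 00 00 00.
XOR each byte with 0x5c: 00⊕5c=5c, 00⊕5c=5c, 00⊕5c=5c.

5c5c5c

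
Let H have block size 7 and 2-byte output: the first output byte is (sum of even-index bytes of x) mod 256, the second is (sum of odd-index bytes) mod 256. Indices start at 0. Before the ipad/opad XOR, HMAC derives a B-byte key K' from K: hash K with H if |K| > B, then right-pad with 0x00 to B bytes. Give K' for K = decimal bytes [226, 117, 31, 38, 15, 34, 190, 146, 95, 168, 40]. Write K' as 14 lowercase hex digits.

|K| = 11 > B = 7, so first hash the key.
H(K): even-index sum = 597 mod 256 = 85; odd-index sum = 503 mod 256 = 247 → 55 f7.
Zero-pad H(K) = 55 f7 to 7 bytes: K' = 55 f7 00 00 00 00 00.

55f70000000000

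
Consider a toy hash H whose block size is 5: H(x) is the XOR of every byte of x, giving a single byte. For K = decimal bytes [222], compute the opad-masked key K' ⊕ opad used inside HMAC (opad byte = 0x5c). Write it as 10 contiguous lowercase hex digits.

Key decimal bytes [222] = de is 1 byte ≤ B = 5; zero-pad to 5 bytes: K' = de 00 00 00 00.
XOR each byte with 0x5c: de⊕5c=82, 00⊕5c=5c, 00⊕5c=5c, 00⊕5c=5c, 00⊕5c=5c.

825c5c5c5c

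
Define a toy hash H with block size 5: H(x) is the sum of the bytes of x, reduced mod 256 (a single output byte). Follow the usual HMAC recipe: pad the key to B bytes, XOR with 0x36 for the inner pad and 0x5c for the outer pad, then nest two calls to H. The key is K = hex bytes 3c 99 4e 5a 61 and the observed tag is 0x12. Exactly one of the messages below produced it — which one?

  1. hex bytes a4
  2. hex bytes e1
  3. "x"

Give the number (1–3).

1

Key hex bytes 3c 99 4e 5a 61 is exactly B = 5 bytes: K' = 3c 99 4e 5a 61.
K' ⊕ ipad = 0a af 78 6c 57; K' ⊕ opad = 60 c5 12 06 3d.
m1: inner = H(0a af 78 6c 57 a4) = 98; tag = H(60 c5 12 06 3d 98) = 12 ← matches
m2: inner = H(0a af 78 6c 57 e1) = d5; tag = H(60 c5 12 06 3d d5) = 4f
m3: inner = H(0a af 78 6c 57 78) = 6c; tag = H(60 c5 12 06 3d 6c) = e6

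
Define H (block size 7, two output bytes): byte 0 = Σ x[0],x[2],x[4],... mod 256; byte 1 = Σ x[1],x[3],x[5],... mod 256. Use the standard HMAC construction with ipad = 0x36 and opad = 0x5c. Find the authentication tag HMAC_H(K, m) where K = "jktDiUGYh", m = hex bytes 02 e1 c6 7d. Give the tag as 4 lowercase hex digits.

5d79

Key "jktDiUGYh" = 6a 6b 74 44 69 55 47 59 68 is 9 bytes > B = 7, so hash it first: H(key) = f6 5d, then zero-pad to 7 bytes: K' = f6 5d 00 00 00 00 00.
K' ⊕ ipad = c0 6b 36 36 36 36 36.  K' ⊕ opad = aa 01 5c 5c 5c 5c 5c.
Inner input = (K'⊕ipad) ∥ m = c0 6b 36 36 36 36 36 ∥ 02 e1 c6 7d.
Inner hash: even-index sum = 704 mod 256 = 192; odd-index sum = 415 mod 256 = 159 → c0 9f.
Outer input = (K'⊕opad) ∥ inner = aa 01 5c 5c 5c 5c 5c ∥ c0 9f.
Outer hash (tag): even-index sum = 605 mod 256 = 93; odd-index sum = 377 mod 256 = 121 → 5d 79.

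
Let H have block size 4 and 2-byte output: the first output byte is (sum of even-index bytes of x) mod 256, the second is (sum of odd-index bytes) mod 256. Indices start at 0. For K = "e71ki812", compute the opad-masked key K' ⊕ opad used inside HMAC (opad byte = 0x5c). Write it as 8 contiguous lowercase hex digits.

6c505c5c

Key "e71ki812" = 65 37 31 6b 69 38 31 32 is 8 bytes > B = 4, so hash it first: H(key) = 30 0c, then zero-pad to 4 bytes: K' = 30 0c 00 00.
XOR each byte with 0x5c: 30⊕5c=6c, 0c⊕5c=50, 00⊕5c=5c, 00⊕5c=5c.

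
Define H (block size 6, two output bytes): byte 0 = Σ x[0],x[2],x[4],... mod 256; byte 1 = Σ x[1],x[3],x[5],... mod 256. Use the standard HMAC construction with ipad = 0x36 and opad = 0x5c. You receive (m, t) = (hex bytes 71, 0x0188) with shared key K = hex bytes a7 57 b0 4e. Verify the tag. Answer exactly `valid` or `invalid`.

valid

Key hex bytes a7 57 b0 4e is 4 bytes ≤ B = 6; zero-pad to 6 bytes: K' = a7 57 b0 4e 00 00.
K' ⊕ ipad = 91 61 86 78 36 36; K' ⊕ opad = fb 0b ec 12 5c 5c.
Inner hash: even-index sum = 446 mod 256 = 190; odd-index sum = 271 mod 256 = 15 → be 0f.
Outer hash (recomputed tag): even-index sum = 769 mod 256 = 1; odd-index sum = 136 mod 256 = 136 → 01 88.
Recomputed tag = 0188; claimed = 0188 → match.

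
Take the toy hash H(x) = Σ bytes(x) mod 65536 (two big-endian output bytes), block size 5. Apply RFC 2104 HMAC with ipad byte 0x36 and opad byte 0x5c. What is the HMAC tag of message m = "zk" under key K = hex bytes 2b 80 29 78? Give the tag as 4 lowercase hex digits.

Key hex bytes 2b 80 29 78 is 4 bytes ≤ B = 5; zero-pad to 5 bytes: K' = 2b 80 29 78 00.
K' ⊕ ipad = 1d b6 1f 4e 36.  K' ⊕ opad = 77 dc 75 24 5c.
Inner input = (K'⊕ipad) ∥ m = 1d b6 1f 4e 36 ∥ 7a 6b.
Inner hash: sum = 29+182+31+78+54+122+107 = 603 → 02 5b.
Outer input = (K'⊕opad) ∥ inner = 77 dc 75 24 5c ∥ 02 5b.
Outer hash (tag): sum = 119+220+117+36+92+2+91 = 677 → 02 a5.

02a5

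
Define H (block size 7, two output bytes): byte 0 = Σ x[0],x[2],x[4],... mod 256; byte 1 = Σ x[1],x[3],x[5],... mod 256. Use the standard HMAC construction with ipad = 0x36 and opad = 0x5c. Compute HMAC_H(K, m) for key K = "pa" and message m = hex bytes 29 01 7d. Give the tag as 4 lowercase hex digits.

a9de

Key "pa" = 70 61 is 2 bytes ≤ B = 7; zero-pad to 7 bytes: K' = 70 61 00 00 00 00 00.
K' ⊕ ipad = 46 57 36 36 36 36 36.  K' ⊕ opad = 2c 3d 5c 5c 5c 5c 5c.
Inner input = (K'⊕ipad) ∥ m = 46 57 36 36 36 36 36 ∥ 29 01 7d.
Inner hash: even-index sum = 233 mod 256 = 233; odd-index sum = 361 mod 256 = 105 → e9 69.
Outer input = (K'⊕opad) ∥ inner = 2c 3d 5c 5c 5c 5c 5c ∥ e9 69.
Outer hash (tag): even-index sum = 425 mod 256 = 169; odd-index sum = 478 mod 256 = 222 → a9 de.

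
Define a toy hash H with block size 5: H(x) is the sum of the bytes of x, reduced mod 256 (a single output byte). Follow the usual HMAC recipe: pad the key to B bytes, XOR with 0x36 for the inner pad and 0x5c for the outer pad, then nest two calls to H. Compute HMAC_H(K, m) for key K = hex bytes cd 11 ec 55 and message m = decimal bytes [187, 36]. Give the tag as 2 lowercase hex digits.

Key hex bytes cd 11 ec 55 is 4 bytes ≤ B = 5; zero-pad to 5 bytes: K' = cd 11 ec 55 00.
K' ⊕ ipad = fb 27 da 63 36.  K' ⊕ opad = 91 4d b0 09 5c.
Inner input = (K'⊕ipad) ∥ m = fb 27 da 63 36 ∥ bb 24.
Inner hash: sum = 251+39+218+99+54+187+36 = 884; mod 256 = 116 → 74.
Outer input = (K'⊕opad) ∥ inner = 91 4d b0 09 5c ∥ 74.
Outer hash (tag): sum = 145+77+176+9+92+116 = 615; mod 256 = 103 → 67.

67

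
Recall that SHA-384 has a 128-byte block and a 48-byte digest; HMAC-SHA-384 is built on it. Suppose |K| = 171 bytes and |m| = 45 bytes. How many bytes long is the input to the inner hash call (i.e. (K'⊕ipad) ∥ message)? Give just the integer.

173

Key is 171 > 128 bytes, so it is hashed to 48 bytes then zero-padded to 128: |K'| = 128.
Inner input = (K'⊕ipad) ∥ m → 128 + 45 = 173 bytes.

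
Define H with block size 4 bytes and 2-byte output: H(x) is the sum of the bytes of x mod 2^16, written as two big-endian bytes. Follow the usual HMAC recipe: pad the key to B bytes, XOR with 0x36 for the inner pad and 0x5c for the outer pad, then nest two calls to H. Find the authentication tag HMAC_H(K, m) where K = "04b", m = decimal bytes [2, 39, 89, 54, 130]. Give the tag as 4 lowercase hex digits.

023b

Key "04b" = 30 34 62 is 3 bytes ≤ B = 4; zero-pad to 4 bytes: K' = 30 34 62 00.
K' ⊕ ipad = 06 02 54 36.  K' ⊕ opad = 6c 68 3e 5c.
Inner input = (K'⊕ipad) ∥ m = 06 02 54 36 ∥ 02 27 59 36 82.
Inner hash: sum = 6+2+84+54+2+39+89+54+130 = 460 → 01 cc.
Outer input = (K'⊕opad) ∥ inner = 6c 68 3e 5c ∥ 01 cc.
Outer hash (tag): sum = 108+104+62+92+1+204 = 571 → 02 3b.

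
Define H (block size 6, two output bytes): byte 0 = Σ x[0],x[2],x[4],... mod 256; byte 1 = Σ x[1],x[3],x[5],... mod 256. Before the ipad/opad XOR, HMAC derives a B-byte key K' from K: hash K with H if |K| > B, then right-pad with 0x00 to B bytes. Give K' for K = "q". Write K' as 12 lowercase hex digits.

710000000000

Key "q" = 71 is 1 byte ≤ B = 6; zero-pad to 6 bytes: K' = 71 00 00 00 00 00.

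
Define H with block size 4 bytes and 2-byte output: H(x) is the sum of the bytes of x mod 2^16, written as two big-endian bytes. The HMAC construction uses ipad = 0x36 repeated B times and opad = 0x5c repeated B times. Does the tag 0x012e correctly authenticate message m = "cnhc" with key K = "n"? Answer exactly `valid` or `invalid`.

Key "n" = 6e is 1 byte ≤ B = 4; zero-pad to 4 bytes: K' = 6e 00 00 00.
K' ⊕ ipad = 58 36 36 36; K' ⊕ opad = 32 5c 5c 5c.
Inner hash: sum = 88+54+54+54+99+110+104+99 = 662 → 02 96.
Outer hash (recomputed tag): sum = 50+92+92+92+2+150 = 478 → 01 de.
Recomputed tag = 01de; claimed = 012e → mismatch.

invalid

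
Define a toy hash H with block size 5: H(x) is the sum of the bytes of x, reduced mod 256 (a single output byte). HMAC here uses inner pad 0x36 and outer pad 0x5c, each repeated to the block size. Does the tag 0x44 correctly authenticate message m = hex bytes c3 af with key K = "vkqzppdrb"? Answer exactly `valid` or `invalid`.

Key "vkqzppdrb" = 76 6b 71 7a 70 70 64 72 62 is 9 bytes > B = 5, so hash it first: H(key) = e4, then zero-pad to 5 bytes: K' = e4 00 00 00 00.
K' ⊕ ipad = d2 36 36 36 36; K' ⊕ opad = b8 5c 5c 5c 5c.
Inner hash: sum = 210+54+54+54+54+195+175 = 796; mod 256 = 28 → 1c.
Outer hash (recomputed tag): sum = 184+92+92+92+92+28 = 580; mod 256 = 68 → 44.
Recomputed tag = 44; claimed = 44 → match.

valid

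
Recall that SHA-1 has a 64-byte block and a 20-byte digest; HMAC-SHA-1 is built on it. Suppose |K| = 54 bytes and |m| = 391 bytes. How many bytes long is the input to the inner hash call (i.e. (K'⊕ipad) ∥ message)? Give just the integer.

455

Key is 54 ≤ 64 bytes, zero-padded: |K'| = 64.
Inner input = (K'⊕ipad) ∥ m → 64 + 391 = 455 bytes.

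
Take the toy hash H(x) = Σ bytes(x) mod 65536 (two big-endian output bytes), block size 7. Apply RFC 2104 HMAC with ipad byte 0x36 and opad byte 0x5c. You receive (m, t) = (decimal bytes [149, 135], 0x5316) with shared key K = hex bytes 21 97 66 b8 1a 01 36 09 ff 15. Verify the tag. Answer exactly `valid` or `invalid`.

invalid

Key hex bytes 21 97 66 b8 1a 01 36 09 ff 15 is 10 bytes > B = 7, so hash it first: H(key) = 03 44, then zero-pad to 7 bytes: K' = 03 44 00 00 00 00 00.
K' ⊕ ipad = 35 72 36 36 36 36 36; K' ⊕ opad = 5f 18 5c 5c 5c 5c 5c.
Inner hash: sum = 53+114+54+54+54+54+54+149+135 = 721 → 02 d1.
Outer hash (recomputed tag): sum = 95+24+92+92+92+92+92+2+209 = 790 → 03 16.
Recomputed tag = 0316; claimed = 5316 → mismatch.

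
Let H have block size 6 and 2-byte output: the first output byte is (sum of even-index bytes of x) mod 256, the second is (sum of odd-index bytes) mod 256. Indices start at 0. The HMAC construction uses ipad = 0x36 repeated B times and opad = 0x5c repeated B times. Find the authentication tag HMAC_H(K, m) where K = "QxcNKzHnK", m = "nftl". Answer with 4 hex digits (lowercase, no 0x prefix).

Key "QxcNKzHnK" = 51 78 63 4e 4b 7a 48 6e 4b is 9 bytes > B = 6, so hash it first: H(key) = 92 ae, then zero-pad to 6 bytes: K' = 92 ae 00 00 00 00.
K' ⊕ ipad = a4 98 36 36 36 36.  K' ⊕ opad = ce f2 5c 5c 5c 5c.
Inner input = (K'⊕ipad) ∥ m = a4 98 36 36 36 36 ∥ 6e 66 74 6c.
Inner hash: even-index sum = 498 mod 256 = 242; odd-index sum = 470 mod 256 = 214 → f2 d6.
Outer input = (K'⊕opad) ∥ inner = ce f2 5c 5c 5c 5c ∥ f2 d6.
Outer hash (tag): even-index sum = 632 mod 256 = 120; odd-index sum = 640 mod 256 = 128 → 78 80.

7880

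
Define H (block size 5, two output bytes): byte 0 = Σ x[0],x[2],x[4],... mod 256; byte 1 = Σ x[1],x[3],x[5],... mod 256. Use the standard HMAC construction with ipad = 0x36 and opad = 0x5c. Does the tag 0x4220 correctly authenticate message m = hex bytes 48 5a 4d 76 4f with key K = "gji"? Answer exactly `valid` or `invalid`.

Key "gji" = 67 6a 69 is 3 bytes ≤ B = 5; zero-pad to 5 bytes: K' = 67 6a 69 00 00.
K' ⊕ ipad = 51 5c 5f 36 36; K' ⊕ opad = 3b 36 35 5c 5c.
Inner hash: even-index sum = 438 mod 256 = 182; odd-index sum = 374 mod 256 = 118 → b6 76.
Outer hash (recomputed tag): even-index sum = 322 mod 256 = 66; odd-index sum = 328 mod 256 = 72 → 42 48.
Recomputed tag = 4248; claimed = 4220 → mismatch.

invalid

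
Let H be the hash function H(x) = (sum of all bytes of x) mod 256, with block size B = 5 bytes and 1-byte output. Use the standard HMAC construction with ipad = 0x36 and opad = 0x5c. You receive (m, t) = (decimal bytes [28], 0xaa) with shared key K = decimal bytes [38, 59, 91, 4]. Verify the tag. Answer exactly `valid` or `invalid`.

Key decimal bytes [38, 59, 91, 4] = 26 3b 5b 04 is 4 bytes ≤ B = 5; zero-pad to 5 bytes: K' = 26 3b 5b 04 00.
K' ⊕ ipad = 10 0d 6d 32 36; K' ⊕ opad = 7a 67 07 58 5c.
Inner hash: sum = 16+13+109+50+54+28 = 270; mod 256 = 14 → 0e.
Outer hash (recomputed tag): sum = 122+103+7+88+92+14 = 426; mod 256 = 170 → aa.
Recomputed tag = aa; claimed = aa → match.

valid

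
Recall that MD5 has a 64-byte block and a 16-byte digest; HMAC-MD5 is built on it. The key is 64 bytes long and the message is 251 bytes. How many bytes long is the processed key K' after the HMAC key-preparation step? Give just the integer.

64

Key is 64 ≤ 64 bytes, zero-padded: |K'| = 64.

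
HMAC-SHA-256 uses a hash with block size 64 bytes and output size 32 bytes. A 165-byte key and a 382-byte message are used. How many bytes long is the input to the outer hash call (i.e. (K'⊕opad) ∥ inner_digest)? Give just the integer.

Key is 165 > 64 bytes, so it is hashed to 32 bytes then zero-padded to 64: |K'| = 64.
Outer input = (K'⊕opad) ∥ H(inner) → 64 + 32 = 96 bytes.

96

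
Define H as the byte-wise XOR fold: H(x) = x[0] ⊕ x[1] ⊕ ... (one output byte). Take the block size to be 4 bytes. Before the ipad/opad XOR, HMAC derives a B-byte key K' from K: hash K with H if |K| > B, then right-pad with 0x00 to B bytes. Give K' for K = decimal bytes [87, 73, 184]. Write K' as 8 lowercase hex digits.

5749b800

Key decimal bytes [87, 73, 184] = 57 49 b8 is 3 bytes ≤ B = 4; zero-pad to 4 bytes: K' = 57 49 b8 00.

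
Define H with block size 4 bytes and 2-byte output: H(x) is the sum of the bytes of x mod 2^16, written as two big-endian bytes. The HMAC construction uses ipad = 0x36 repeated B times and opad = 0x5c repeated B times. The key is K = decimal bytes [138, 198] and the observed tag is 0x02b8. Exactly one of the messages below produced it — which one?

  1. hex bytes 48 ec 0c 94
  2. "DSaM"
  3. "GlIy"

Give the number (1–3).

Key decimal bytes [138, 198] = 8a c6 is 2 bytes ≤ B = 4; zero-pad to 4 bytes: K' = 8a c6 00 00.
K' ⊕ ipad = bc f0 36 36; K' ⊕ opad = d6 9a 5c 5c.
m1: inner = H(bc f0 36 36 48 ec 0c 94) = 03 ec; tag = H(d6 9a 5c 5c 03 ec) = 0317
m2: inner = H(bc f0 36 36 44 53 61 4d) = 03 5d; tag = H(d6 9a 5c 5c 03 5d) = 0288
m3: inner = H(bc f0 36 36 47 6c 49 79) = 03 8d; tag = H(d6 9a 5c 5c 03 8d) = 02b8 ← matches

3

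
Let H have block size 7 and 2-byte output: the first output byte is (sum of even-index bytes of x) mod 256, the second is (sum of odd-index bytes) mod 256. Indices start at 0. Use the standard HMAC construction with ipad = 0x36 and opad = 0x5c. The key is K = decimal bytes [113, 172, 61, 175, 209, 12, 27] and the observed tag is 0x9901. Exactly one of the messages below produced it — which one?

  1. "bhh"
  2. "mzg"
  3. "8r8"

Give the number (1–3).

1

Key decimal bytes [113, 172, 61, 175, 209, 12, 27] = 71 ac 3d af d1 0c 1b is exactly B = 7 bytes: K' = 71 ac 3d af d1 0c 1b.
K' ⊕ ipad = 47 9a 0b 99 e7 3a 2d; K' ⊕ opad = 2d f0 61 f3 8d 50 47.
m1: inner = H(47 9a 0b 99 e7 3a 2d 62 68 68) = ce 37; tag = H(2d f0 61 f3 8d 50 47 ce 37) = 9901 ← matches
m2: inner = H(47 9a 0b 99 e7 3a 2d 6d 7a 67) = e0 41; tag = H(2d f0 61 f3 8d 50 47 e0 41) = a313
m3: inner = H(47 9a 0b 99 e7 3a 2d 38 72 38) = d8 dd; tag = H(2d f0 61 f3 8d 50 47 d8 dd) = 3f0b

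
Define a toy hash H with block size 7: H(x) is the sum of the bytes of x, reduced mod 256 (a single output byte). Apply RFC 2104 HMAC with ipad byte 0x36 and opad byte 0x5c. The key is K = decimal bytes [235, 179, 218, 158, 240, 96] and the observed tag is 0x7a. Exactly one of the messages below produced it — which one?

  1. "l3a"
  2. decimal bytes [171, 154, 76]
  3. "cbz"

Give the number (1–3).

1

Key decimal bytes [235, 179, 218, 158, 240, 96] = eb b3 da 9e f0 60 is 6 bytes ≤ B = 7; zero-pad to 7 bytes: K' = eb b3 da 9e f0 60 00.
K' ⊕ ipad = dd 85 ec a8 c6 56 36; K' ⊕ opad = b7 ef 86 c2 ac 3c 5c.
m1: inner = H(dd 85 ec a8 c6 56 36 6c 33 61) = 48; tag = H(b7 ef 86 c2 ac 3c 5c 48) = 7a ← matches
m2: inner = H(dd 85 ec a8 c6 56 36 ab 9a 4c) = d9; tag = H(b7 ef 86 c2 ac 3c 5c d9) = 0b
m3: inner = H(dd 85 ec a8 c6 56 36 63 62 7a) = 87; tag = H(b7 ef 86 c2 ac 3c 5c 87) = b9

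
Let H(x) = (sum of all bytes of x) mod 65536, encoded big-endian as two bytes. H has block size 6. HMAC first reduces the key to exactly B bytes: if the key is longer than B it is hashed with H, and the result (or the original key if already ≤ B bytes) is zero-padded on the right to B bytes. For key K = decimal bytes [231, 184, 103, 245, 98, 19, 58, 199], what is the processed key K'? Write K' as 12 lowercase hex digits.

047100000000

|K| = 8 > B = 6, so first hash the key.
H(K): sum = 231+184+103+245+98+19+58+199 = 1137 → 04 71.
Zero-pad H(K) = 04 71 to 6 bytes: K' = 04 71 00 00 00 00.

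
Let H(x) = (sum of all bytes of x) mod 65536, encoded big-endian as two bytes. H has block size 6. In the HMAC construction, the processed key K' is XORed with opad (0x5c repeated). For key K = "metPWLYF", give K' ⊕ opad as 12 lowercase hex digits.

5e845c5c5c5c

Key "metPWLYF" = 6d 65 74 50 57 4c 59 46 is 8 bytes > B = 6, so hash it first: H(key) = 02 d8, then zero-pad to 6 bytes: K' = 02 d8 00 00 00 00.
XOR each byte with 0x5c: 02⊕5c=5e, d8⊕5c=84, 00⊕5c=5c, 00⊕5c=5c, 00⊕5c=5c, 00⊕5c=5c.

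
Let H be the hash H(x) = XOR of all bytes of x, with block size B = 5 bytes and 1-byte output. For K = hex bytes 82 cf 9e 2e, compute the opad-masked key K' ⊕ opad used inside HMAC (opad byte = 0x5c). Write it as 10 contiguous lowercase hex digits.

de93c2725c

Key hex bytes 82 cf 9e 2e is 4 bytes ≤ B = 5; zero-pad to 5 bytes: K' = 82 cf 9e 2e 00.
XOR each byte with 0x5c: 82⊕5c=de, cf⊕5c=93, 9e⊕5c=c2, 2e⊕5c=72, 00⊕5c=5c.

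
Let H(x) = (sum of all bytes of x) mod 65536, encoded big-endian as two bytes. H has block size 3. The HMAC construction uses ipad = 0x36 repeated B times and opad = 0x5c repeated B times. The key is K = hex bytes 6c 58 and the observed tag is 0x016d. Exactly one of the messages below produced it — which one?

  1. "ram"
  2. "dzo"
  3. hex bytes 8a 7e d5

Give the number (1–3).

3

Key hex bytes 6c 58 is 2 bytes ≤ B = 3; zero-pad to 3 bytes: K' = 6c 58 00.
K' ⊕ ipad = 5a 6e 36; K' ⊕ opad = 30 04 5c.
m1: inner = H(5a 6e 36 72 61 6d) = 02 3e; tag = H(30 04 5c 02 3e) = 00d0
m2: inner = H(5a 6e 36 64 7a 6f) = 02 4b; tag = H(30 04 5c 02 4b) = 00dd
m3: inner = H(5a 6e 36 8a 7e d5) = 02 db; tag = H(30 04 5c 02 db) = 016d ← matches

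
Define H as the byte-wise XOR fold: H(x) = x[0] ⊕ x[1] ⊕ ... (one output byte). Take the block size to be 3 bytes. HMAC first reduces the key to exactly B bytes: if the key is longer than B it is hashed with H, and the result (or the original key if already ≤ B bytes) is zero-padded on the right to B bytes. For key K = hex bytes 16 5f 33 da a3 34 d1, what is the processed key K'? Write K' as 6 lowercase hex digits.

e60000

|K| = 7 > B = 3, so first hash the key.
H(K): XOR 16⊕5f⊕33⊕da⊕a3⊕34⊕d1 = e6.
Zero-pad H(K) = e6 to 3 bytes: K' = e6 00 00.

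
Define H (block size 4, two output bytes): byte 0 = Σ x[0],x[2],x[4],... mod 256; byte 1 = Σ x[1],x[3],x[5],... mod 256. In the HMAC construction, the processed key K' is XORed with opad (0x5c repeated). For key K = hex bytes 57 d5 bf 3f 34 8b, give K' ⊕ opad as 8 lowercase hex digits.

16c35c5c

Key hex bytes 57 d5 bf 3f 34 8b is 6 bytes > B = 4, so hash it first: H(key) = 4a 9f, then zero-pad to 4 bytes: K' = 4a 9f 00 00.
XOR each byte with 0x5c: 4a⊕5c=16, 9f⊕5c=c3, 00⊕5c=5c, 00⊕5c=5c.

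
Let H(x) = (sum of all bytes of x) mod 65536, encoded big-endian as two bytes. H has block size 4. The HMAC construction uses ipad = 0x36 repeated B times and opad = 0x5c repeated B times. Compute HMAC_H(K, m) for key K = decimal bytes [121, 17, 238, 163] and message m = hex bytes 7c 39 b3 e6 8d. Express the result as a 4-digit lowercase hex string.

Key decimal bytes [121, 17, 238, 163] = 79 11 ee a3 is exactly B = 4 bytes: K' = 79 11 ee a3.
K' ⊕ ipad = 4f 27 d8 95.  K' ⊕ opad = 25 4d b2 ff.
Inner input = (K'⊕ipad) ∥ m = 4f 27 d8 95 ∥ 7c 39 b3 e6 8d.
Inner hash: sum = 79+39+216+149+124+57+179+230+141 = 1214 → 04 be.
Outer input = (K'⊕opad) ∥ inner = 25 4d b2 ff ∥ 04 be.
Outer hash (tag): sum = 37+77+178+255+4+190 = 741 → 02 e5.

02e5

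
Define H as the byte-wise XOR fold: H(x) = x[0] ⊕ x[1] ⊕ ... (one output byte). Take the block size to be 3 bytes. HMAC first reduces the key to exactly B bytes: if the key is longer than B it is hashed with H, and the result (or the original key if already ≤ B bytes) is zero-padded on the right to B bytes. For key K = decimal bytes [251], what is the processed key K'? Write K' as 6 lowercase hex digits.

Key decimal bytes [251] = fb is 1 byte ≤ B = 3; zero-pad to 3 bytes: K' = fb 00 00.

fb0000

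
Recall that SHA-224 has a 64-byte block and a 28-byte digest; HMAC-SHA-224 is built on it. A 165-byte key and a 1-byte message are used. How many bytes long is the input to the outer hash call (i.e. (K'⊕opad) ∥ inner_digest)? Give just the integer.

Key is 165 > 64 bytes, so it is hashed to 28 bytes then zero-padded to 64: |K'| = 64.
Outer input = (K'⊕opad) ∥ H(inner) → 64 + 28 = 92 bytes.

92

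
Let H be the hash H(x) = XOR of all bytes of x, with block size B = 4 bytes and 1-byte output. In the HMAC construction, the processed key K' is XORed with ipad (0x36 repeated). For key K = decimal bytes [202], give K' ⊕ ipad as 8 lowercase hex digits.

Key decimal bytes [202] = ca is 1 byte ≤ B = 4; zero-pad to 4 bytes: K' = ca 00 00 00.
XOR each byte with 0x36: ca⊕36=fc, 00⊕36=36, 00⊕36=36, 00⊕36=36.

fc363636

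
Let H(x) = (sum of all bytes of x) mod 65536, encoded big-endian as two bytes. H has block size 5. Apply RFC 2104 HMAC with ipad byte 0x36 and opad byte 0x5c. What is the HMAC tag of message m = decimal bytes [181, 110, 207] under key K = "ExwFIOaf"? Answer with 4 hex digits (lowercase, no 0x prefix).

02b1

Key "ExwFIOaf" = 45 78 77 46 49 4f 61 66 is 8 bytes > B = 5, so hash it first: H(key) = 02 d9, then zero-pad to 5 bytes: K' = 02 d9 00 00 00.
K' ⊕ ipad = 34 ef 36 36 36.  K' ⊕ opad = 5e 85 5c 5c 5c.
Inner input = (K'⊕ipad) ∥ m = 34 ef 36 36 36 ∥ b5 6e cf.
Inner hash: sum = 52+239+54+54+54+181+110+207 = 951 → 03 b7.
Outer input = (K'⊕opad) ∥ inner = 5e 85 5c 5c 5c ∥ 03 b7.
Outer hash (tag): sum = 94+133+92+92+92+3+183 = 689 → 02 b1.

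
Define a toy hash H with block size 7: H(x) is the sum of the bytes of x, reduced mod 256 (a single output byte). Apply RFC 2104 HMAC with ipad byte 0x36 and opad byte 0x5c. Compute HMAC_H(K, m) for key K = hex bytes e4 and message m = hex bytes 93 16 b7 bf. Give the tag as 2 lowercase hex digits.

Key hex bytes e4 is 1 byte ≤ B = 7; zero-pad to 7 bytes: K' = e4 00 00 00 00 00 00.
K' ⊕ ipad = d2 36 36 36 36 36 36.  K' ⊕ opad = b8 5c 5c 5c 5c 5c 5c.
Inner input = (K'⊕ipad) ∥ m = d2 36 36 36 36 36 36 ∥ 93 16 b7 bf.
Inner hash: sum = 210+54+54+54+54+54+54+147+22+183+191 = 1077; mod 256 = 53 → 35.
Outer input = (K'⊕opad) ∥ inner = b8 5c 5c 5c 5c 5c 5c ∥ 35.
Outer hash (tag): sum = 184+92+92+92+92+92+92+53 = 789; mod 256 = 21 → 15.

15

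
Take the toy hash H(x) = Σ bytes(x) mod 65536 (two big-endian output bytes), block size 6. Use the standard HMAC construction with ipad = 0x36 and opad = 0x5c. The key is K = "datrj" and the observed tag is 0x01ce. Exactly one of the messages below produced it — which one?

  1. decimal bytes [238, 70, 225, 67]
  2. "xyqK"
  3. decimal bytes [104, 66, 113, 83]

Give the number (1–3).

Key "datrj" = 64 61 74 72 6a is 5 bytes ≤ B = 6; zero-pad to 6 bytes: K' = 64 61 74 72 6a 00.
K' ⊕ ipad = 52 57 42 44 5c 36; K' ⊕ opad = 38 3d 28 2e 36 5c.
m1: inner = H(52 57 42 44 5c 36 ee 46 e1 43) = 04 19; tag = H(38 3d 28 2e 36 5c 04 19) = 017a
m2: inner = H(52 57 42 44 5c 36 78 79 71 4b) = 03 6e; tag = H(38 3d 28 2e 36 5c 03 6e) = 01ce ← matches
m3: inner = H(52 57 42 44 5c 36 68 42 71 53) = 03 2f; tag = H(38 3d 28 2e 36 5c 03 2f) = 018f

2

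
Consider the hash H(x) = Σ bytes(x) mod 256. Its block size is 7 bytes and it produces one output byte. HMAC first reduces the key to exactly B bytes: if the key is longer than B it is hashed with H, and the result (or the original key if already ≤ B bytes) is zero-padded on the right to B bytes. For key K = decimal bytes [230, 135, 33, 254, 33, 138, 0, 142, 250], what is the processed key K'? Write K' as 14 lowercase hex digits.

|K| = 9 > B = 7, so first hash the key.
H(K): sum = 230+135+33+254+33+138+0+142+250 = 1215; mod 256 = 191 → bf.
Zero-pad H(K) = bf to 7 bytes: K' = bf 00 00 00 00 00 00.

bf000000000000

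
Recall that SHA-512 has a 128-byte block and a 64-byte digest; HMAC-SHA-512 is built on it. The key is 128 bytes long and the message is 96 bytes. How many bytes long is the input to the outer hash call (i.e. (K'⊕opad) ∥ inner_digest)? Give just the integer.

192

Key is 128 ≤ 128 bytes, zero-padded: |K'| = 128.
Outer input = (K'⊕opad) ∥ H(inner) → 128 + 64 = 192 bytes.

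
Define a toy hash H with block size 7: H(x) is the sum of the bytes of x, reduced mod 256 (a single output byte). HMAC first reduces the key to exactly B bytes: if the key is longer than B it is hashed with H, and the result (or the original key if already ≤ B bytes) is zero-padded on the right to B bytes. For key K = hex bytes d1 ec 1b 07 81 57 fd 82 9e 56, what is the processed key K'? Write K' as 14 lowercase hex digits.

2a000000000000

|K| = 10 > B = 7, so first hash the key.
H(K): sum = 209+236+27+7+129+87+253+130+158+86 = 1322; mod 256 = 42 → 2a.
Zero-pad H(K) = 2a to 7 bytes: K' = 2a 00 00 00 00 00 00.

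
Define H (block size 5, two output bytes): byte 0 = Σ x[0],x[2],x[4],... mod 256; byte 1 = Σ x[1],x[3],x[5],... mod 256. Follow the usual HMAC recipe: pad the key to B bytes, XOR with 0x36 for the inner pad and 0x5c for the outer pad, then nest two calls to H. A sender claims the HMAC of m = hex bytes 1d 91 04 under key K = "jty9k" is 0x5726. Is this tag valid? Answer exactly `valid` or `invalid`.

Key "jty9k" = 6a 74 79 39 6b is exactly B = 5 bytes: K' = 6a 74 79 39 6b.
K' ⊕ ipad = 5c 42 4f 0f 5d; K' ⊕ opad = 36 28 25 65 37.
Inner hash: even-index sum = 409 mod 256 = 153; odd-index sum = 114 mod 256 = 114 → 99 72.
Outer hash (recomputed tag): even-index sum = 260 mod 256 = 4; odd-index sum = 294 mod 256 = 38 → 04 26.
Recomputed tag = 0426; claimed = 5726 → mismatch.

invalid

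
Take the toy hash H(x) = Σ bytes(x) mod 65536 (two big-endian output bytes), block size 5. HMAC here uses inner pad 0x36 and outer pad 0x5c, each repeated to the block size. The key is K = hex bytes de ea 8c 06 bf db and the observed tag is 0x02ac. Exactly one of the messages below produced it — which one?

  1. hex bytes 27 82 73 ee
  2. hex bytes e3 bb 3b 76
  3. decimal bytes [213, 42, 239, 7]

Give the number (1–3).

3

Key hex bytes de ea 8c 06 bf db is 6 bytes > B = 5, so hash it first: H(key) = 03 f4, then zero-pad to 5 bytes: K' = 03 f4 00 00 00.
K' ⊕ ipad = 35 c2 36 36 36; K' ⊕ opad = 5f a8 5c 5c 5c.
m1: inner = H(35 c2 36 36 36 27 82 73 ee) = 03 a3; tag = H(5f a8 5c 5c 5c 03 a3) = 02c1
m2: inner = H(35 c2 36 36 36 e3 bb 3b 76) = 03 e8; tag = H(5f a8 5c 5c 5c 03 e8) = 0306
m3: inner = H(35 c2 36 36 36 d5 2a ef 07) = 03 8e; tag = H(5f a8 5c 5c 5c 03 8e) = 02ac ← matches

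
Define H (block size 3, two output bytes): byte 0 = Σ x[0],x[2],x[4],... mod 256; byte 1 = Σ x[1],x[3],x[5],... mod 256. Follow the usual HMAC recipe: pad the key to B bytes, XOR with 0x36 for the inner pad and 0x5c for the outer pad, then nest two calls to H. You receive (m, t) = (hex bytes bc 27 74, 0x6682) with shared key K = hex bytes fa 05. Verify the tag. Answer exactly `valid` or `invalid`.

Key hex bytes fa 05 is 2 bytes ≤ B = 3; zero-pad to 3 bytes: K' = fa 05 00.
K' ⊕ ipad = cc 33 36; K' ⊕ opad = a6 59 5c.
Inner hash: even-index sum = 297 mod 256 = 41; odd-index sum = 355 mod 256 = 99 → 29 63.
Outer hash (recomputed tag): even-index sum = 357 mod 256 = 101; odd-index sum = 130 mod 256 = 130 → 65 82.
Recomputed tag = 6582; claimed = 6682 → mismatch.

invalid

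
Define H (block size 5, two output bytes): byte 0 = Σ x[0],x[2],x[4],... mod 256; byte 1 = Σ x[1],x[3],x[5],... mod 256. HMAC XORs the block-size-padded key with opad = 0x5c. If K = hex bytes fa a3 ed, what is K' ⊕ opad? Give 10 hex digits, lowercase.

a6ffb15c5c

Key hex bytes fa a3 ed is 3 bytes ≤ B = 5; zero-pad to 5 bytes: K' = fa a3 ed 00 00.
XOR each byte with 0x5c: fa⊕5c=a6, a3⊕5c=ff, ed⊕5c=b1, 00⊕5c=5c, 00⊕5c=5c.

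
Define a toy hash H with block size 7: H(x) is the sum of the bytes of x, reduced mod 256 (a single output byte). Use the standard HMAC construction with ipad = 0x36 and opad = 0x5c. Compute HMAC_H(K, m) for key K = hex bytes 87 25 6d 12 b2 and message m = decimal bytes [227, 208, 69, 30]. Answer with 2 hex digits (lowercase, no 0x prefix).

Key hex bytes 87 25 6d 12 b2 is 5 bytes ≤ B = 7; zero-pad to 7 bytes: K' = 87 25 6d 12 b2 00 00.
K' ⊕ ipad = b1 13 5b 24 84 36 36.  K' ⊕ opad = db 79 31 4e ee 5c 5c.
Inner input = (K'⊕ipad) ∥ m = b1 13 5b 24 84 36 36 ∥ e3 d0 45 1e.
Inner hash: sum = 177+19+91+36+132+54+54+227+208+69+30 = 1097; mod 256 = 73 → 49.
Outer input = (K'⊕opad) ∥ inner = db 79 31 4e ee 5c 5c ∥ 49.
Outer hash (tag): sum = 219+121+49+78+238+92+92+73 = 962; mod 256 = 194 → c2.

c2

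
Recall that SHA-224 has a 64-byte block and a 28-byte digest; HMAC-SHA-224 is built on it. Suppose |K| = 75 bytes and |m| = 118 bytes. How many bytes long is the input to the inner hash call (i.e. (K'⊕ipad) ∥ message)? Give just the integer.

182

Key is 75 > 64 bytes, so it is hashed to 28 bytes then zero-padded to 64: |K'| = 64.
Inner input = (K'⊕ipad) ∥ m → 64 + 118 = 182 bytes.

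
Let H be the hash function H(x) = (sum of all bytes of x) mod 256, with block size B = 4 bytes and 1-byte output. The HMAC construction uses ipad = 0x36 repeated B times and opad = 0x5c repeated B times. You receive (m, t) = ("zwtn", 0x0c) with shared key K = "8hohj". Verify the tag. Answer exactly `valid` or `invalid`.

invalid

Key "8hohj" = 38 68 6f 68 6a is 5 bytes > B = 4, so hash it first: H(key) = e1, then zero-pad to 4 bytes: K' = e1 00 00 00.
K' ⊕ ipad = d7 36 36 36; K' ⊕ opad = bd 5c 5c 5c.
Inner hash: sum = 215+54+54+54+122+119+116+110 = 844; mod 256 = 76 → 4c.
Outer hash (recomputed tag): sum = 189+92+92+92+76 = 541; mod 256 = 29 → 1d.
Recomputed tag = 1d; claimed = 0c → mismatch.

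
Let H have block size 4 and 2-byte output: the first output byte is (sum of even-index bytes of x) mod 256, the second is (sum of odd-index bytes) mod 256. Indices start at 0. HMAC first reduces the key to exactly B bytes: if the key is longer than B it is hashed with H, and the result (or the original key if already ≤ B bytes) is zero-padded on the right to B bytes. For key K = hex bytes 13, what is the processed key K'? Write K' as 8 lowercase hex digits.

13000000

Key hex bytes 13 is 1 byte ≤ B = 4; zero-pad to 4 bytes: K' = 13 00 00 00.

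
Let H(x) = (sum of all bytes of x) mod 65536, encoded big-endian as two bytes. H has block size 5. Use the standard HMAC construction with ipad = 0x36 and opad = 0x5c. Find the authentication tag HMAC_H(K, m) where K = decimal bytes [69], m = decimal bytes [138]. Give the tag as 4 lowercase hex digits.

Key decimal bytes [69] = 45 is 1 byte ≤ B = 5; zero-pad to 5 bytes: K' = 45 00 00 00 00.
K' ⊕ ipad = 73 36 36 36 36.  K' ⊕ opad = 19 5c 5c 5c 5c.
Inner input = (K'⊕ipad) ∥ m = 73 36 36 36 36 ∥ 8a.
Inner hash: sum = 115+54+54+54+54+138 = 469 → 01 d5.
Outer input = (K'⊕opad) ∥ inner = 19 5c 5c 5c 5c ∥ 01 d5.
Outer hash (tag): sum = 25+92+92+92+92+1+213 = 607 → 02 5f.

025f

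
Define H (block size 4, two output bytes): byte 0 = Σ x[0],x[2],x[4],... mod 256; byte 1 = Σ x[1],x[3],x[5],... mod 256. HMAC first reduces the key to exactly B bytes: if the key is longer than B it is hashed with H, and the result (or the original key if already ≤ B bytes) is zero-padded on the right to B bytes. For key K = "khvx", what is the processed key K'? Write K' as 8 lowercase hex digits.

Key "khvx" = 6b 68 76 78 is exactly B = 4 bytes: K' = 6b 68 76 78.

6b687678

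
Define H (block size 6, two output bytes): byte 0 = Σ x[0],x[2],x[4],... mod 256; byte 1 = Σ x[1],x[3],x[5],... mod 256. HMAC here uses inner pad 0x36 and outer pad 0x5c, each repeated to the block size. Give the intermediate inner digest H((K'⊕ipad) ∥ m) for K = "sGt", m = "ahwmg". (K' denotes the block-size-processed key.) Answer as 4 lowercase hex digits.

Key "sGt" = 73 47 74 is 3 bytes ≤ B = 6; zero-pad to 6 bytes: K' = 73 47 74 00 00 00.
K' ⊕ ipad = 45 71 42 36 36 36.
Inner input = 45 71 42 36 36 36 ∥ 61 68 77 6d 67.
Inner hash: even-index sum = 508 mod 256 = 252; odd-index sum = 434 mod 256 = 178 → fc b2.

fcb2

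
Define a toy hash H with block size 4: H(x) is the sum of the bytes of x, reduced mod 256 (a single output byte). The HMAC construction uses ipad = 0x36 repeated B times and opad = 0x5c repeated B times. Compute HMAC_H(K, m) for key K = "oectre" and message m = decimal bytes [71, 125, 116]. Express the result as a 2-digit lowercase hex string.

Key "oectre" = 6f 65 63 74 72 65 is 6 bytes > B = 4, so hash it first: H(key) = 82, then zero-pad to 4 bytes: K' = 82 00 00 00.
K' ⊕ ipad = b4 36 36 36.  K' ⊕ opad = de 5c 5c 5c.
Inner input = (K'⊕ipad) ∥ m = b4 36 36 36 ∥ 47 7d 74.
Inner hash: sum = 180+54+54+54+71+125+116 = 654; mod 256 = 142 → 8e.
Outer input = (K'⊕opad) ∥ inner = de 5c 5c 5c ∥ 8e.
Outer hash (tag): sum = 222+92+92+92+142 = 640; mod 256 = 128 → 80.

80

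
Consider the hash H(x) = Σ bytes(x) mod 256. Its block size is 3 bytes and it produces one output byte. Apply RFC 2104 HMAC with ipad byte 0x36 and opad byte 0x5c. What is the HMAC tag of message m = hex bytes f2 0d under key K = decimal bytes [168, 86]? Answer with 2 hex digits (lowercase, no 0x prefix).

Key decimal bytes [168, 86] = a8 56 is 2 bytes ≤ B = 3; zero-pad to 3 bytes: K' = a8 56 00.
K' ⊕ ipad = 9e 60 36.  K' ⊕ opad = f4 0a 5c.
Inner input = (K'⊕ipad) ∥ m = 9e 60 36 ∥ f2 0d.
Inner hash: sum = 158+96+54+242+13 = 563; mod 256 = 51 → 33.
Outer input = (K'⊕opad) ∥ inner = f4 0a 5c ∥ 33.
Outer hash (tag): sum = 244+10+92+51 = 397; mod 256 = 141 → 8d.

8d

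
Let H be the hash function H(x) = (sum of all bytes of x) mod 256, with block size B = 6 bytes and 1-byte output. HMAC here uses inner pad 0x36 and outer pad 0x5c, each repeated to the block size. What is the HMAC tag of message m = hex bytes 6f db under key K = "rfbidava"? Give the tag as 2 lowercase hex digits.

90

Key "rfbidava" = 72 66 62 69 64 61 76 61 is 8 bytes > B = 6, so hash it first: H(key) = 3f, then zero-pad to 6 bytes: K' = 3f 00 00 00 00 00.
K' ⊕ ipad = 09 36 36 36 36 36.  K' ⊕ opad = 63 5c 5c 5c 5c 5c.
Inner input = (K'⊕ipad) ∥ m = 09 36 36 36 36 36 ∥ 6f db.
Inner hash: sum = 9+54+54+54+54+54+111+219 = 609; mod 256 = 97 → 61.
Outer input = (K'⊕opad) ∥ inner = 63 5c 5c 5c 5c 5c ∥ 61.
Outer hash (tag): sum = 99+92+92+92+92+92+97 = 656; mod 256 = 144 → 90.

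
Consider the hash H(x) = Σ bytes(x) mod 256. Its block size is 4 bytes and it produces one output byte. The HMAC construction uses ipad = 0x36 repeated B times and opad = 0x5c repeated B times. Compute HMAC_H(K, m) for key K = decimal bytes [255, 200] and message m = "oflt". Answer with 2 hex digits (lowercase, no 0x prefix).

Key decimal bytes [255, 200] = ff c8 is 2 bytes ≤ B = 4; zero-pad to 4 bytes: K' = ff c8 00 00.
K' ⊕ ipad = c9 fe 36 36.  K' ⊕ opad = a3 94 5c 5c.
Inner input = (K'⊕ipad) ∥ m = c9 fe 36 36 ∥ 6f 66 6c 74.
Inner hash: sum = 201+254+54+54+111+102+108+116 = 1000; mod 256 = 232 → e8.
Outer input = (K'⊕opad) ∥ inner = a3 94 5c 5c ∥ e8.
Outer hash (tag): sum = 163+148+92+92+232 = 727; mod 256 = 215 → d7.

d7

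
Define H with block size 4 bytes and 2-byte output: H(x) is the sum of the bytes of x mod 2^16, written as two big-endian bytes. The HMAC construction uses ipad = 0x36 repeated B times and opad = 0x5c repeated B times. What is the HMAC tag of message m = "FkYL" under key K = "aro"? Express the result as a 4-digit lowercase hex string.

017c

Key "aro" = 61 72 6f is 3 bytes ≤ B = 4; zero-pad to 4 bytes: K' = 61 72 6f 00.
K' ⊕ ipad = 57 44 59 36.  K' ⊕ opad = 3d 2e 33 5c.
Inner input = (K'⊕ipad) ∥ m = 57 44 59 36 ∥ 46 6b 59 4c.
Inner hash: sum = 87+68+89+54+70+107+89+76 = 640 → 02 80.
Outer input = (K'⊕opad) ∥ inner = 3d 2e 33 5c ∥ 02 80.
Outer hash (tag): sum = 61+46+51+92+2+128 = 380 → 01 7c.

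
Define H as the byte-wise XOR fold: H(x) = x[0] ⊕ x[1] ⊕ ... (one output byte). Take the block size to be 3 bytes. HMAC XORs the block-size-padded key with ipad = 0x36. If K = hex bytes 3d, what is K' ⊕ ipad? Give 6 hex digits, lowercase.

Key hex bytes 3d is 1 byte ≤ B = 3; zero-pad to 3 bytes: K' = 3d 00 00.
XOR each byte with 0x36: 3d⊕36=0b, 00⊕36=36, 00⊕36=36.

0b3636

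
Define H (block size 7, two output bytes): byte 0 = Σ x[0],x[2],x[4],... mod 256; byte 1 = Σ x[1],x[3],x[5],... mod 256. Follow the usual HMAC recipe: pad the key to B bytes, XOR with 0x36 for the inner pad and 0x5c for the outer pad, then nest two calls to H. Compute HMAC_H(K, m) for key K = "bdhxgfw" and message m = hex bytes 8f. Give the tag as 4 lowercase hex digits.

Key "bdhxgfw" = 62 64 68 78 67 66 77 is exactly B = 7 bytes: K' = 62 64 68 78 67 66 77.
K' ⊕ ipad = 54 52 5e 4e 51 50 41.  K' ⊕ opad = 3e 38 34 24 3b 3a 2b.
Inner input = (K'⊕ipad) ∥ m = 54 52 5e 4e 51 50 41 ∥ 8f.
Inner hash: even-index sum = 324 mod 256 = 68; odd-index sum = 383 mod 256 = 127 → 44 7f.
Outer input = (K'⊕opad) ∥ inner = 3e 38 34 24 3b 3a 2b ∥ 44 7f.
Outer hash (tag): even-index sum = 343 mod 256 = 87; odd-index sum = 218 mod 256 = 218 → 57 da.

57da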